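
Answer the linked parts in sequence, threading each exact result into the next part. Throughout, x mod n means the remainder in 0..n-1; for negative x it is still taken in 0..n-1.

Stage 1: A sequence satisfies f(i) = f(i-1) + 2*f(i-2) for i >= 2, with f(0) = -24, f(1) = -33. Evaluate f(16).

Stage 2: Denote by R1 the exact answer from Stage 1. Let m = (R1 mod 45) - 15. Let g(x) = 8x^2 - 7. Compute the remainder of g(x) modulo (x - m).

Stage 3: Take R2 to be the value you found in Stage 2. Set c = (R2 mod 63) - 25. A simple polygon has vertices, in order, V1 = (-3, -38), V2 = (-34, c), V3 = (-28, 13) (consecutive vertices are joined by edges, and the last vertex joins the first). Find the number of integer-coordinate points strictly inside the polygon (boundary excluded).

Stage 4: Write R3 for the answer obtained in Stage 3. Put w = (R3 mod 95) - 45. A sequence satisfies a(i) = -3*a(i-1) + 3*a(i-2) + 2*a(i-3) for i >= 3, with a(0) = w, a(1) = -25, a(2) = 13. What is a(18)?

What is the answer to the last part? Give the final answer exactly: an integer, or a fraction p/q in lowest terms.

44047041998

Stage 1: f(2) = 1*(-33) + 2*(-24) = -81; iterating: f(2)=-81, f(3)=-147, f(4)=-309, f(5)=-603, f(6)=-1221, f(7)=-2427, f(8)=-4869, f(9)=-9723, f(10)=-19461, f(11)=-38907, f(12)=-77829, f(13)=-155643, f(14)=-311301, f(15)=-622587, f(16)=-1245189; answer -1245189
Stage 2: R1 = -1245189; m = -9; remainder = value at the root: 8*(-9)^2 - 7 = (648) + (-7) = 641; answer 641
Stage 3: R2 = 641; c = -14; cross terms: (-3*-14 - -34*-38)=-1250, (-34*13 - -28*-14)=-834, (-28*-38 - -3*13)=1103; twice the area = |-981| = 981; area = 981/2; boundary points = 1 + 3 + 1 = 5; strictly interior points = area - boundary/2 + 1 = 489; answer 489
Stage 4: R3 = 489; w = -31; a(3) = -3*(13) + 3*(-25) + 2*(-31) = -176; iterating: a(3)=-176, a(4)=517, a(5)=-2053, a(6)=7358, a(7)=-27199, a(8)=99565, a(9)=-365576, a(10)=1341025, a(11)=-4920673, a(12)=18053942, a(13)=-66241795, a(14)=243045865, a(15)=-891755096, a(16)=3271919293, a(17)=-12004931437, a(18)=44047041998; answer 44047041998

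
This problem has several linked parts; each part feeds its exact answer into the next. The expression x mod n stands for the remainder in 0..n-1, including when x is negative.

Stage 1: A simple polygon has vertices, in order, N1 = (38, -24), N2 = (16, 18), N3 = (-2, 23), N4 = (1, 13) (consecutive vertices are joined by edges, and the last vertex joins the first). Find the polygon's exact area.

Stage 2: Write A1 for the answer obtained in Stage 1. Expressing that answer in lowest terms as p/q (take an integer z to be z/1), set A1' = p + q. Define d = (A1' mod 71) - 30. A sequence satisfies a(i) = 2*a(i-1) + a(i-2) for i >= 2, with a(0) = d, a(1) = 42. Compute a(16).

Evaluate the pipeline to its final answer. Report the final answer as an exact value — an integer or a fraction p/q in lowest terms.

24650569

Stage 1: cross terms: (38*18 - 16*-24)=1068, (16*23 - -2*18)=404, (-2*13 - 1*23)=-49, (1*-24 - 38*13)=-518; twice the area = |905| = 905; area = 905/2; answer 905/2
Stage 2: A1 = 905/2; threaded value p + q = 907; d = 25; a(2) = 2*(42) + 1*(25) = 109; iterating: a(2)=109, a(3)=260, a(4)=629, a(5)=1518, a(6)=3665, a(7)=8848, a(8)=21361, a(9)=51570, a(10)=124501, a(11)=300572, a(12)=725645, a(13)=1751862, a(14)=4229369, a(15)=10210600, a(16)=24650569; answer 24650569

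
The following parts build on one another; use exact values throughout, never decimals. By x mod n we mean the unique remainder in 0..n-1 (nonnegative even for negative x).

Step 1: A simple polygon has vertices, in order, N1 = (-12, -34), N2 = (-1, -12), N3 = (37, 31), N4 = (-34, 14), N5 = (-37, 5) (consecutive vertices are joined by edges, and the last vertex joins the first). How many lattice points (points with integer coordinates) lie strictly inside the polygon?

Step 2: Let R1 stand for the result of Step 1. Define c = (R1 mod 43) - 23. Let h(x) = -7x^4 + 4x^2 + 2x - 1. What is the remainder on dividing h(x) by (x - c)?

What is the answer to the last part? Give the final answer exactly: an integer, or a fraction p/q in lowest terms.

-2

Step 1: cross terms: (-12*-12 - -1*-34)=110, (-1*31 - 37*-12)=413, (37*14 - -34*31)=1572, (-34*5 - -37*14)=348, (-37*-34 - -12*5)=1318; twice the area = |3761| = 3761; area = 3761/2; boundary points = 11 + 1 + 1 + 3 + 1 = 17; strictly interior points = area - boundary/2 + 1 = 1873; answer 1873
Step 2: R1 = 1873; c = 1; remainder = value at the root: -7*(1)^4 + 4*(1)^2 + 2*(1)^1 - 1 = (-7) + (4) + (2) + (-1) = -2; answer -2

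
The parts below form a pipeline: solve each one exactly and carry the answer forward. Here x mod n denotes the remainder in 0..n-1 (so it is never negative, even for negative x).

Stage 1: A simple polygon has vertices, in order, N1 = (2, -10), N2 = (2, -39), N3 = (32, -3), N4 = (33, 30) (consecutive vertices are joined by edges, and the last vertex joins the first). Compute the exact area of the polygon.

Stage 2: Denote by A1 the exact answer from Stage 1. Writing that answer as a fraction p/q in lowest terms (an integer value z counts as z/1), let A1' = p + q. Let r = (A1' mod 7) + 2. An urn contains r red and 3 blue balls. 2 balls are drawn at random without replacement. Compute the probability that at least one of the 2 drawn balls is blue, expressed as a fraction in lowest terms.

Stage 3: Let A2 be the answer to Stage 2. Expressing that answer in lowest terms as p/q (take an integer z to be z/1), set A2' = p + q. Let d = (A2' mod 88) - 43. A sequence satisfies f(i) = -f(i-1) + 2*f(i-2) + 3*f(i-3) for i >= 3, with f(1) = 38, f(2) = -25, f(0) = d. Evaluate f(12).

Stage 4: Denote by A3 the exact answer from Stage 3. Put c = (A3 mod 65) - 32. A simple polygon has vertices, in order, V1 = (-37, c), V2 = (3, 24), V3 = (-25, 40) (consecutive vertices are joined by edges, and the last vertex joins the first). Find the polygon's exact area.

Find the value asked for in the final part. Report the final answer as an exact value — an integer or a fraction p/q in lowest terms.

Stage 1: cross terms: (2*-39 - 2*-10)=-58, (2*-3 - 32*-39)=1242, (32*30 - 33*-3)=1059, (33*-10 - 2*30)=-390; twice the area = |1853| = 1853; area = 1853/2; answer 1853/2
Stage 2: A1 = 1853/2; threaded value p + q = 1855; r = 2; total draws C(5,2) = 10; complement C(2,2) = 1; favorable 10 - 1 = 9; P = 9/10; answer 9/10
Stage 3: A2 = 9/10; threaded value p + q = 19; d = -24; f(3) = -1*(-25) + 2*(38) + 3*(-24) = 29; iterating: f(3)=29, f(4)=35, f(5)=-52, f(6)=209, f(7)=-208, f(8)=470, f(9)=-259, f(10)=575, f(11)=317, f(12)=56; answer 56
Stage 4: A3 = 56; c = 24; cross terms: (-37*24 - 3*24)=-960, (3*40 - -25*24)=720, (-25*24 - -37*40)=880; twice the area = |640| = 640; area = 320; answer 320

320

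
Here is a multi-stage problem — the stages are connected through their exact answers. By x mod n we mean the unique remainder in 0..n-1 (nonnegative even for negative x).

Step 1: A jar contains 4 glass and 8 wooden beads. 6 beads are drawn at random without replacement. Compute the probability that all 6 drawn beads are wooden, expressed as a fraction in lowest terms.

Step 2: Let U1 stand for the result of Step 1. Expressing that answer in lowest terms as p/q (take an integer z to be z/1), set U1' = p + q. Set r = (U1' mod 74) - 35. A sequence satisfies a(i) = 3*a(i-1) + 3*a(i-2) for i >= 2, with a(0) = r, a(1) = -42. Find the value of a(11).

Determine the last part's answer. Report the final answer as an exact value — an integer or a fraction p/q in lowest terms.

-21722013

Step 1: total draws C(12,6) = 924; favorable C(8,6) = 28; P = 1/33; answer 1/33
Step 2: U1 = 1/33; threaded value p + q = 34; r = -1; a(2) = 3*(-42) + 3*(-1) = -129; iterating: a(2)=-129, a(3)=-513, a(4)=-1926, a(5)=-7317, a(6)=-27729, a(7)=-105138, a(8)=-398601, a(9)=-1511217, a(10)=-5729454, a(11)=-21722013; answer -21722013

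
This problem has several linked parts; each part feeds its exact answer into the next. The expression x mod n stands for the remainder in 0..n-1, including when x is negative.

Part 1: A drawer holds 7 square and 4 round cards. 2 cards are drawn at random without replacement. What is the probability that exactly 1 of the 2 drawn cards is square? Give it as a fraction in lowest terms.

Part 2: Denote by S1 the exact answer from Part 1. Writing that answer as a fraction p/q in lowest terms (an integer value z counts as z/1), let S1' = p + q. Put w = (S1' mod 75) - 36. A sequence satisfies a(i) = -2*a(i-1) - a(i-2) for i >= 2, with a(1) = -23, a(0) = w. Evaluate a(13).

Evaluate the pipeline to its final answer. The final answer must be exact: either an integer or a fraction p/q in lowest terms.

-635

Part 1: total draws C(11,2) = 55; favorable C(7,1)*C(4,1) = 28; P = 28/55; answer 28/55
Part 2: S1 = 28/55; threaded value p + q = 83; w = -28; a(2) = -2*(-23) - 1*(-28) = 74; iterating: a(2)=74, a(3)=-125, a(4)=176, a(5)=-227, a(6)=278, a(7)=-329, a(8)=380, a(9)=-431, a(10)=482, a(11)=-533, a(12)=584, a(13)=-635; answer -635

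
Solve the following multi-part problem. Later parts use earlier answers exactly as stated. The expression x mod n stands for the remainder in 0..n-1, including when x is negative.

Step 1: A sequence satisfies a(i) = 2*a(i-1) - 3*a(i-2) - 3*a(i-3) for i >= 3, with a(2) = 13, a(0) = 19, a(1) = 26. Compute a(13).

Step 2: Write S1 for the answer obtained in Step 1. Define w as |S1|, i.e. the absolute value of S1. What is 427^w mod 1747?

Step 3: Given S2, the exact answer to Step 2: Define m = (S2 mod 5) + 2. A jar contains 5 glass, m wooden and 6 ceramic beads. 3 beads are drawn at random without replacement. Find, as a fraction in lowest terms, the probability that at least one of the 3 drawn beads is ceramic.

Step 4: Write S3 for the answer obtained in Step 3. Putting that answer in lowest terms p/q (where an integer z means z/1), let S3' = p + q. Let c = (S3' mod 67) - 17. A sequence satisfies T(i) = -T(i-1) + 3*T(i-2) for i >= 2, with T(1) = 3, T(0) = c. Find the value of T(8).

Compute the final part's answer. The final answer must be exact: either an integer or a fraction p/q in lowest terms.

Step 1: a(3) = 2*(13) - 3*(26) - 3*(19) = -109; iterating: a(3)=-109, a(4)=-335, a(5)=-382, a(6)=568, a(7)=3287, a(8)=6016, a(9)=467, a(10)=-26975, a(11)=-73399, a(12)=-67274, a(13)=166574; answer 166574
Step 2: S1 = 166574; w = 166574; squarings mod 1747: 427^1=427, 427^2=641, 427^4=336, 427^8=1088, 427^16=1025, 427^32=678, 427^64=223, 427^128=813, 427^256=603, 427^512=233, 427^1024=132, 427^2048=1701, 427^4096=369, 427^8192=1642, 427^16384=543, 427^32768=1353, 427^65536=1500, 427^131072=1611; 427^166574 = 427^2 * 427^4 * 427^8 * 427^32 * 427^128 * 427^512 * 427^2048 * 427^32768 * 427^131072 = 207 (mod 1747); answer 207
Step 3: S2 = 207; m = 4; total draws C(15,3) = 455; complement C(9,3) = 84; favorable 455 - 84 = 371; P = 53/65; answer 53/65
Step 4: S3 = 53/65; threaded value p + q = 118; c = 34; T(2) = -1*(3) + 3*(34) = 99; iterating: T(2)=99, T(3)=-90, T(4)=387, T(5)=-657, T(6)=1818, T(7)=-3789, T(8)=9243; answer 9243

9243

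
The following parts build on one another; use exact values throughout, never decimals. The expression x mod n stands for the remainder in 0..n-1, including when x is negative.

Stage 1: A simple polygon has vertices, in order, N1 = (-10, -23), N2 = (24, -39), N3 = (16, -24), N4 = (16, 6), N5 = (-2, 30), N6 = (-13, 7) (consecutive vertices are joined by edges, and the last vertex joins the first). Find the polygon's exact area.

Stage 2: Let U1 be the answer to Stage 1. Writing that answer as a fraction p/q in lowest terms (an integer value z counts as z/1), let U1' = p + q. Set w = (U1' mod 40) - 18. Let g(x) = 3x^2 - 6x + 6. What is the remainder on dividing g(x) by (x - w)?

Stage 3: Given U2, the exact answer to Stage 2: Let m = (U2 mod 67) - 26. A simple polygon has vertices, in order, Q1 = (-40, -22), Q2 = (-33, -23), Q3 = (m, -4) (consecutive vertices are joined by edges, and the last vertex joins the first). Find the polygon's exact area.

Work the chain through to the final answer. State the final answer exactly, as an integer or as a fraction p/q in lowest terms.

175/2

Stage 1: cross terms: (-10*-39 - 24*-23)=942, (24*-24 - 16*-39)=48, (16*6 - 16*-24)=480, (16*30 - -2*6)=492, (-2*7 - -13*30)=376, (-13*-23 - -10*7)=369; twice the area = |2707| = 2707; area = 2707/2; answer 2707/2
Stage 2: U1 = 2707/2; threaded value p + q = 2709; w = 11; remainder = value at the root: 3*(11)^2 - 6*(11)^1 + 6 = (363) + (-66) + (6) = 303; answer 303
Stage 3: U2 = 303; m = 9; cross terms: (-40*-23 - -33*-22)=194, (-33*-4 - 9*-23)=339, (9*-22 - -40*-4)=-358; twice the area = |175| = 175; area = 175/2; answer 175/2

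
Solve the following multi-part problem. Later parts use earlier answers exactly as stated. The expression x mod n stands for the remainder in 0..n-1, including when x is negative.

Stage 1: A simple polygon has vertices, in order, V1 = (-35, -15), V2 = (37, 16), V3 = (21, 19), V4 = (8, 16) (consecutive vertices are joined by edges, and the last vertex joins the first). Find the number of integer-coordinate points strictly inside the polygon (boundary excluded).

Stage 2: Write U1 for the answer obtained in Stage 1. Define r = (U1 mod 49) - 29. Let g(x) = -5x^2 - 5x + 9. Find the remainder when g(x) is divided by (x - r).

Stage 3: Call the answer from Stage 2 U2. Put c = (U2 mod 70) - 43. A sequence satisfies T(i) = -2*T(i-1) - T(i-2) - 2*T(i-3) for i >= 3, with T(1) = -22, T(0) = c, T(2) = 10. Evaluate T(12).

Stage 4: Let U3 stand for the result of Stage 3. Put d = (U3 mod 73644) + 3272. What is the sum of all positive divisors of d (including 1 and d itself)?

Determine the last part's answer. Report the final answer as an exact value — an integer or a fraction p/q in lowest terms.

50616

Stage 1: cross terms: (-35*16 - 37*-15)=-5, (37*19 - 21*16)=367, (21*16 - 8*19)=184, (8*-15 - -35*16)=440; twice the area = |986| = 986; area = 493; boundary points = 1 + 1 + 1 + 1 = 4; strictly interior points = area - boundary/2 + 1 = 492; answer 492
Stage 2: U1 = 492; r = -27; remainder = value at the root: -5*(-27)^2 - 5*(-27)^1 + 9 = (-3645) + (135) + (9) = -3501; answer -3501
Stage 3: U2 = -3501; c = 26; T(3) = -2*(10) - 1*(-22) - 2*(26) = -50; iterating: T(3)=-50, T(4)=134, T(5)=-238, T(6)=442, T(7)=-914, T(8)=1862, T(9)=-3694, T(10)=7354, T(11)=-14738, T(12)=29510; answer 29510
Stage 4: U3 = 29510; d = 32782; 32782 = 2 * 37 * 443; sigma = (1 + 2) * (1 + 37) * (1 + 443) = 3 * 38 * 444 = 50616; answer 50616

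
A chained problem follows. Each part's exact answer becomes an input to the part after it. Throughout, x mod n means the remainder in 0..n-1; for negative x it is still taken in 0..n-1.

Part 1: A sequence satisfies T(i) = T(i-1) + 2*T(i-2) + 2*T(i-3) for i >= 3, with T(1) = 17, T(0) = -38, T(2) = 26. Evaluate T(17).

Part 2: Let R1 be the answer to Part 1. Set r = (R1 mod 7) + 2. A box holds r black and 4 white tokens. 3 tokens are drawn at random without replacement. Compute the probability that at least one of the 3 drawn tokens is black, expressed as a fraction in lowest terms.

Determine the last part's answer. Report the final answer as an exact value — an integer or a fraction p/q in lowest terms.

13/14

Part 1: T(3) = 1*(26) + 2*(17) + 2*(-38) = -16; iterating: T(3)=-16, T(4)=70, T(5)=90, T(6)=198, T(7)=518, T(8)=1094, T(9)=2526, T(10)=5750, T(11)=12990, T(12)=29542, T(13)=67022, T(14)=152086, T(15)=345214, T(16)=783430, T(17)=1778030; answer 1778030
Part 2: R1 = 1778030; r = 4; total draws C(8,3) = 56; complement C(4,3) = 4; favorable 56 - 4 = 52; P = 13/14; answer 13/14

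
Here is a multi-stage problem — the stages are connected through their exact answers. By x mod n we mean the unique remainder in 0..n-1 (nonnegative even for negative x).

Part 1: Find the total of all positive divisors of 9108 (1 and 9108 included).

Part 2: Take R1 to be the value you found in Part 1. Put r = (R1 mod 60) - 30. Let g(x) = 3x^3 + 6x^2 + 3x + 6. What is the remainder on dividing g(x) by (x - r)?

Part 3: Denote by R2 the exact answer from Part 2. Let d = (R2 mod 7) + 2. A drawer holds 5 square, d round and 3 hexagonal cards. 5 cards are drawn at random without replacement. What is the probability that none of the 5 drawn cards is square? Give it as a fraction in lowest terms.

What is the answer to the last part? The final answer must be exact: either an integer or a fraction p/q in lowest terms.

Part 1: 9108 = 2^2 * 3^2 * 11 * 23; sigma = (1 + 2 + 4) * (1 + 3 + 9) * (1 + 11) * (1 + 23) = 7 * 13 * 12 * 24 = 26208; answer 26208
Part 2: R1 = 26208; r = 18; remainder = value at the root: 3*(18)^3 + 6*(18)^2 + 3*(18)^1 + 6 = (17496) + (1944) + (54) + (6) = 19500; answer 19500
Part 3: R2 = 19500; d = 7; total draws C(15,5) = 3003; favorable C(10,5) = 252; P = 12/143; answer 12/143

12/143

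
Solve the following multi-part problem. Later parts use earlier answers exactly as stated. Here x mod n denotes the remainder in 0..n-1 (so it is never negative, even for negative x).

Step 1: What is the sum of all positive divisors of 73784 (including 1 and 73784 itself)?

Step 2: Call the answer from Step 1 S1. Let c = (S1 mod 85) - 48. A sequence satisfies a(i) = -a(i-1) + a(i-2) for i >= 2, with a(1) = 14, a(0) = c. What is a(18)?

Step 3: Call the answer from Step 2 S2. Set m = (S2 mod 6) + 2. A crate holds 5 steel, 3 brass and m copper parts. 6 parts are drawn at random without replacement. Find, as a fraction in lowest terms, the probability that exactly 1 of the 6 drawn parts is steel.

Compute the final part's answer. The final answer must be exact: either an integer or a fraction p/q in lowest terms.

1/42

Step 1: 73784 = 2^3 * 23 * 401; sigma = (1 + 2 + 4 + 8) * (1 + 23) * (1 + 401) = 15 * 24 * 402 = 144720; answer 144720
Step 2: S1 = 144720; c = 2; a(2) = -1*(14) + 1*(2) = -12; iterating: a(2)=-12, a(3)=26, a(4)=-38, a(5)=64, a(6)=-102, a(7)=166, a(8)=-268, a(9)=434, a(10)=-702, a(11)=1136, a(12)=-1838, a(13)=2974, a(14)=-4812, a(15)=7786, a(16)=-12598, a(17)=20384, a(18)=-32982; answer -32982
Step 3: S2 = -32982; m = 2; total draws C(10,6) = 210; favorable C(5,1)*C(5,5) = 5; P = 1/42; answer 1/42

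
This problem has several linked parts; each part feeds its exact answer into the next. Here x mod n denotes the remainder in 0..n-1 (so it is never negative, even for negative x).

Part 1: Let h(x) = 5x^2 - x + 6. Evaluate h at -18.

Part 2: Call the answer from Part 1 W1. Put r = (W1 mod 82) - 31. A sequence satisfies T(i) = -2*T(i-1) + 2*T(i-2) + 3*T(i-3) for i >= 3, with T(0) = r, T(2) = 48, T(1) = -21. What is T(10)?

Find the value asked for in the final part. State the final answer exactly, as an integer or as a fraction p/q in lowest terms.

Part 1: 5*(-18)^2 - 1*(-18)^1 + 6 = (1620) + (18) + (6) = 1644; answer 1644
Part 2: W1 = 1644; r = -27; T(3) = -2*(48) + 2*(-21) + 3*(-27) = -219; iterating: T(3)=-219, T(4)=471, T(5)=-1236, T(6)=2757, T(7)=-6573, T(8)=14952, T(9)=-34779, T(10)=79743; answer 79743

79743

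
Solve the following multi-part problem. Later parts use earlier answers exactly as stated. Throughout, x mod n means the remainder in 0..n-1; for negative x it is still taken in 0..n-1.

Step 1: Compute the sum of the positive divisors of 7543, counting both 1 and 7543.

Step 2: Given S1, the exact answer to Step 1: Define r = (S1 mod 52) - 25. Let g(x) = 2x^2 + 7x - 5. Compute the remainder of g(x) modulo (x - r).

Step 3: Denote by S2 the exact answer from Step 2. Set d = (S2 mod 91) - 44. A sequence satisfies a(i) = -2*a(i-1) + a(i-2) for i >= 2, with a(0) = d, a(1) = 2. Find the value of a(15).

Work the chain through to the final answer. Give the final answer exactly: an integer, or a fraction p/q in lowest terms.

3782894

Step 1: 7543 = 19 * 397; sigma = (1 + 19) * (1 + 397) = 20 * 398 = 7960; answer 7960
Step 2: S1 = 7960; r = -21; remainder = value at the root: 2*(-21)^2 + 7*(-21)^1 - 5 = (882) + (-147) + (-5) = 730; answer 730
Step 3: S2 = 730; d = -42; a(2) = -2*(2) + 1*(-42) = -46; iterating: a(2)=-46, a(3)=94, a(4)=-234, a(5)=562, a(6)=-1358, a(7)=3278, a(8)=-7914, a(9)=19106, a(10)=-46126, a(11)=111358, a(12)=-268842, a(13)=649042, a(14)=-1566926, a(15)=3782894; answer 3782894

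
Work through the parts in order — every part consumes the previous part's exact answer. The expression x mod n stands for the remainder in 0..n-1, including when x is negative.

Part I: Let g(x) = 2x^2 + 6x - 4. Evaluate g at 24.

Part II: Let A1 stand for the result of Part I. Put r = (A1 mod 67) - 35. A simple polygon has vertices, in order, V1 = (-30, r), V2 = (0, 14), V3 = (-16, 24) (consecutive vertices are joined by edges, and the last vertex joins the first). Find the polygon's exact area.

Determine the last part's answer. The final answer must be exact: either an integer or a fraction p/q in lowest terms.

390

Part I: 2*(24)^2 + 6*(24)^1 - 4 = (1152) + (144) + (-4) = 1292; answer 1292
Part II: A1 = 1292; r = -16; cross terms: (-30*14 - 0*-16)=-420, (0*24 - -16*14)=224, (-16*-16 - -30*24)=976; twice the area = |780| = 780; area = 390; answer 390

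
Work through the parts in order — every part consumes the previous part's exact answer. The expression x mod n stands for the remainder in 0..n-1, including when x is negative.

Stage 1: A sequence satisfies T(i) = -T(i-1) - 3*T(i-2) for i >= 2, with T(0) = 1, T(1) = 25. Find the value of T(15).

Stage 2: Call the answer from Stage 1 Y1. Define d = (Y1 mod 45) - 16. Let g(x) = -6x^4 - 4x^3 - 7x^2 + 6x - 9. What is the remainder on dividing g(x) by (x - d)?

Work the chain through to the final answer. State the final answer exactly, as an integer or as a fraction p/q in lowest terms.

-3272328

Stage 1: T(2) = -1*(25) - 3*(1) = -28; iterating: T(2)=-28, T(3)=-47, T(4)=131, T(5)=10, T(6)=-403, T(7)=373, T(8)=836, T(9)=-1955, T(10)=-553, T(11)=6418, T(12)=-4759, T(13)=-14495, T(14)=28772, T(15)=14713; answer 14713
Stage 2: Y1 = 14713; d = 27; remainder = value at the root: -6*(27)^4 - 4*(27)^3 - 7*(27)^2 + 6*(27)^1 - 9 = (-3188646) + (-78732) + (-5103) + (162) + (-9) = -3272328; answer -3272328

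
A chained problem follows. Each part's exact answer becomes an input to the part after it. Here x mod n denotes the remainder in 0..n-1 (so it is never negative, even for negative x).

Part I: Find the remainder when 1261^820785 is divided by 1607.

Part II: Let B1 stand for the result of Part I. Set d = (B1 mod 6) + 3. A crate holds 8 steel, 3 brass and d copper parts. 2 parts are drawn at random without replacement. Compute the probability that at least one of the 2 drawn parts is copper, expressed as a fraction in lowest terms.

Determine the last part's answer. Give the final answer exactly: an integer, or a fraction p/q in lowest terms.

Part I: squarings mod 1607: 1261^1=1261, 1261^2=798, 1261^4=432, 1261^8=212, 1261^16=1555, 1261^32=1097, 1261^64=1373, 1261^128=118, 1261^256=1068, 1261^512=1261, 1261^1024=798, 1261^2048=432, 1261^4096=212, 1261^8192=1555, 1261^16384=1097, 1261^32768=1373, 1261^65536=118, 1261^131072=1068, 1261^262144=1261, 1261^524288=798; 1261^820785 = 1261^1 * 1261^16 * 1261^32 * 1261^512 * 1261^1024 * 1261^32768 * 1261^262144 * 1261^524288 = 1314 (mod 1607); answer 1314
Part II: B1 = 1314; d = 3; total draws C(14,2) = 91; complement C(11,2) = 55; favorable 91 - 55 = 36; P = 36/91; answer 36/91

36/91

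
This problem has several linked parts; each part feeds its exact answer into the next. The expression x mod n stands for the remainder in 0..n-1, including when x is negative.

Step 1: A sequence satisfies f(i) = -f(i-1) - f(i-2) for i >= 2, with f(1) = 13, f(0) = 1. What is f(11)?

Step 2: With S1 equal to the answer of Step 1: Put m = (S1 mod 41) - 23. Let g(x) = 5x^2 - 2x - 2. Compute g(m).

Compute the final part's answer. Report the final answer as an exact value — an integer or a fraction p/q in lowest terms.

Step 1: f(2) = -1*(13) - 1*(1) = -14; iterating: f(2)=-14, f(3)=1, f(4)=13, f(5)=-14, f(6)=1, f(7)=13, f(8)=-14, f(9)=1, f(10)=13, f(11)=-14; answer -14
Step 2: S1 = -14; m = 4; 5*(4)^2 - 2*(4)^1 - 2 = (80) + (-8) + (-2) = 70; answer 70

70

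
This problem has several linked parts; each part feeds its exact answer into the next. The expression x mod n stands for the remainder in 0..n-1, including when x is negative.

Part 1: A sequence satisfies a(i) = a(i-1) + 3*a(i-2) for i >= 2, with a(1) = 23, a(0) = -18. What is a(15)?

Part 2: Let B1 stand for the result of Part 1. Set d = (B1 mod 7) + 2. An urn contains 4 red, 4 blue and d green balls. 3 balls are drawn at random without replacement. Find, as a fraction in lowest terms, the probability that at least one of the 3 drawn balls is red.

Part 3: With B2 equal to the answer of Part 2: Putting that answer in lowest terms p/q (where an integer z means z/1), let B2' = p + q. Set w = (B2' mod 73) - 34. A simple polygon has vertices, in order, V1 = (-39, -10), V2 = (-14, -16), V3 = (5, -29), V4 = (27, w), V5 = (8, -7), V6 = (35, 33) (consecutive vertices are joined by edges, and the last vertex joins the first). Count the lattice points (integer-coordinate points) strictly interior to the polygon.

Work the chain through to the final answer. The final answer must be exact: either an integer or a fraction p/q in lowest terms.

1545

Part 1: a(2) = 1*(23) + 3*(-18) = -31; iterating: a(2)=-31, a(3)=38, a(4)=-55, a(5)=59, a(6)=-106, a(7)=71, a(8)=-247, a(9)=-34, a(10)=-775, a(11)=-877, a(12)=-3202, a(13)=-5833, a(14)=-15439, a(15)=-32938; answer -32938
Part 2: B1 = -32938; d = 6; total draws C(14,3) = 364; complement C(10,3) = 120; favorable 364 - 120 = 244; P = 61/91; answer 61/91
Part 3: B2 = 61/91; threaded value p + q = 152; w = -28; cross terms: (-39*-16 - -14*-10)=484, (-14*-29 - 5*-16)=486, (5*-28 - 27*-29)=643, (27*-7 - 8*-28)=35, (8*33 - 35*-7)=509, (35*-10 - -39*33)=937; twice the area = |3094| = 3094; area = 1547; boundary points = 1 + 1 + 1 + 1 + 1 + 1 = 6; strictly interior points = area - boundary/2 + 1 = 1545; answer 1545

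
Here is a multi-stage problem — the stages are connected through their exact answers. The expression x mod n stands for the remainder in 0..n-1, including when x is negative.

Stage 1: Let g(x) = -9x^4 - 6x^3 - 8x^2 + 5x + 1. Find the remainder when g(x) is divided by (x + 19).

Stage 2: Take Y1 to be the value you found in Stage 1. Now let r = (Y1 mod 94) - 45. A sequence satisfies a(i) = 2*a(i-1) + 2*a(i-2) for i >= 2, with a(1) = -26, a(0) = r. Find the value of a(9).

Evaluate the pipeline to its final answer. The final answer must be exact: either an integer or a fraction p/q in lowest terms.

-52896

Stage 1: remainder = value at the root: -9*(-19)^4 - 6*(-19)^3 - 8*(-19)^2 + 5*(-19)^1 + 1 = (-1172889) + (41154) + (-2888) + (-95) + (1) = -1134717; answer -1134717
Stage 2: Y1 = -1134717; r = 6; a(2) = 2*(-26) + 2*(6) = -40; iterating: a(2)=-40, a(3)=-132, a(4)=-344, a(5)=-952, a(6)=-2592, a(7)=-7088, a(8)=-19360, a(9)=-52896; answer -52896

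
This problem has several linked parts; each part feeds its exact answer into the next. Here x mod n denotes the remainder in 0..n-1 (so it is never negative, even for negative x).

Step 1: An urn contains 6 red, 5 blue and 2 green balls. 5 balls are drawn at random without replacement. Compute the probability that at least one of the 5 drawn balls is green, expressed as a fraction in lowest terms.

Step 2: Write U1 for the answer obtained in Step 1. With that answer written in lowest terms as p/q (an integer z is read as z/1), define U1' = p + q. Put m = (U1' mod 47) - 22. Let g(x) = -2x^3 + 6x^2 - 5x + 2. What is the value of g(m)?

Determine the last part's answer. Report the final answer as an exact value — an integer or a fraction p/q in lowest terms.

427

Step 1: total draws C(13,5) = 1287; complement C(11,5) = 462; favorable 1287 - 462 = 825; P = 25/39; answer 25/39
Step 2: U1 = 25/39; threaded value p + q = 64; m = -5; -2*(-5)^3 + 6*(-5)^2 - 5*(-5)^1 + 2 = (250) + (150) + (25) + (2) = 427; answer 427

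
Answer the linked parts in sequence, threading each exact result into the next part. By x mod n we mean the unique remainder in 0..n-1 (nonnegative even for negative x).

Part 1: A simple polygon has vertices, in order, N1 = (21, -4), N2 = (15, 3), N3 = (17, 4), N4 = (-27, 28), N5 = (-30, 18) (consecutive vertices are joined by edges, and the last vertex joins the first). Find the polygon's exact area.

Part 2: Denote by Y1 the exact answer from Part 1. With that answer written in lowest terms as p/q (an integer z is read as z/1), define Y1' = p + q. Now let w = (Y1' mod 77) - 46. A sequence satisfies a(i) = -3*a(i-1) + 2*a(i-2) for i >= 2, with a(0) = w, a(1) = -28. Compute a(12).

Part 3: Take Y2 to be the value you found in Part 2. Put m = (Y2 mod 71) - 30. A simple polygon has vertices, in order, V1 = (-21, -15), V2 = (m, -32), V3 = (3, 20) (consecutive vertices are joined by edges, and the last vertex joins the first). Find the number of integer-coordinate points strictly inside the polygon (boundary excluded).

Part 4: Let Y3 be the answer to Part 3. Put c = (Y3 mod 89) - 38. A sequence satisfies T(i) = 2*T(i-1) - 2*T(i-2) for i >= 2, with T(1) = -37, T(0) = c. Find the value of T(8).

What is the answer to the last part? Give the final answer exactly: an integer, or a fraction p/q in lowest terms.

Part 1: cross terms: (21*3 - 15*-4)=123, (15*4 - 17*3)=9, (17*28 - -27*4)=584, (-27*18 - -30*28)=354, (-30*-4 - 21*18)=-258; twice the area = |812| = 812; area = 406; answer 406
Part 2: Y1 = 406; threaded value p + q = 407; w = -24; a(2) = -3*(-28) + 2*(-24) = 36; iterating: a(2)=36, a(3)=-164, a(4)=564, a(5)=-2020, a(6)=7188, a(7)=-25604, a(8)=91188, a(9)=-324772, a(10)=1156692, a(11)=-4119620, a(12)=14672244; answer 14672244
Part 3: Y2 = 14672244; m = -7; cross terms: (-21*-32 - -7*-15)=567, (-7*20 - 3*-32)=-44, (3*-15 - -21*20)=375; twice the area = |898| = 898; area = 449; boundary points = 1 + 2 + 1 = 4; strictly interior points = area - boundary/2 + 1 = 448; answer 448
Part 4: Y3 = 448; c = -35; T(2) = 2*(-37) - 2*(-35) = -4; iterating: T(2)=-4, T(3)=66, T(4)=140, T(5)=148, T(6)=16, T(7)=-264, T(8)=-560; answer -560

-560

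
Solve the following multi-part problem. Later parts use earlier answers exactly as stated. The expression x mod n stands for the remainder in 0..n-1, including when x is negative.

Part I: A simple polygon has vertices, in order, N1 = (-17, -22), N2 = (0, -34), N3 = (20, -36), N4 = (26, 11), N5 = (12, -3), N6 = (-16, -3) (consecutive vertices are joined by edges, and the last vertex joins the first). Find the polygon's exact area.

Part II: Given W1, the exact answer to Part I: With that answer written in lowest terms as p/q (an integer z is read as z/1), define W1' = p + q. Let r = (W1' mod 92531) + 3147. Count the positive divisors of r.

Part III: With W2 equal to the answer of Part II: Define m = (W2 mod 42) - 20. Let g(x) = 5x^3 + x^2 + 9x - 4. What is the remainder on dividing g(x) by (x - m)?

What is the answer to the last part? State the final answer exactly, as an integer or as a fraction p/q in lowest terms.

Part I: cross terms: (-17*-34 - 0*-22)=578, (0*-36 - 20*-34)=680, (20*11 - 26*-36)=1156, (26*-3 - 12*11)=-210, (12*-3 - -16*-3)=-84, (-16*-22 - -17*-3)=301; twice the area = |2421| = 2421; area = 2421/2; answer 2421/2
Part II: W1 = 2421/2; threaded value p + q = 2423; r = 5570; 5570 = 2 * 5 * 557; number of divisors = (1+1) * (1+1) * (1+1) = 8; answer 8
Part III: W2 = 8; m = -12; remainder = value at the root: 5*(-12)^3 + 1*(-12)^2 + 9*(-12)^1 - 4 = (-8640) + (144) + (-108) + (-4) = -8608; answer -8608

-8608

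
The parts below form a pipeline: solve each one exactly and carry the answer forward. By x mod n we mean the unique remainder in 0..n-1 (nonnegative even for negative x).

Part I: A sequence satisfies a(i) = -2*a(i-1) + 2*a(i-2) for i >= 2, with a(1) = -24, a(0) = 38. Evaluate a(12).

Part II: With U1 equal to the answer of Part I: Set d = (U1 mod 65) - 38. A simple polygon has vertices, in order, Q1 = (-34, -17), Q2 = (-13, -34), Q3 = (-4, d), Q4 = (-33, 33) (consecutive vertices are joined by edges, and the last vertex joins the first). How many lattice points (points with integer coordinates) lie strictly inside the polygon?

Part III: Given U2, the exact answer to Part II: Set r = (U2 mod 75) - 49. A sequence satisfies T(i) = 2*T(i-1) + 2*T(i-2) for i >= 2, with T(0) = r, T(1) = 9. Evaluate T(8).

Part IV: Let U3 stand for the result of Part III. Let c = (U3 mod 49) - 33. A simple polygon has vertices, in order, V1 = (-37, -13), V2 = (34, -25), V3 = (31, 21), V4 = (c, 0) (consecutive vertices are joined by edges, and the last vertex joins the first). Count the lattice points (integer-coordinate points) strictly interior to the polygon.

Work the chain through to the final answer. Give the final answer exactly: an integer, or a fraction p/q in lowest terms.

Part I: a(2) = -2*(-24) + 2*(38) = 124; iterating: a(2)=124, a(3)=-296, a(4)=840, a(5)=-2272, a(6)=6224, a(7)=-16992, a(8)=46432, a(9)=-126848, a(10)=346560, a(11)=-946816, a(12)=2586752; answer 2586752
Part II: U1 = 2586752; d = -26; cross terms: (-34*-34 - -13*-17)=935, (-13*-26 - -4*-34)=202, (-4*33 - -33*-26)=-990, (-33*-17 - -34*33)=1683; twice the area = |1830| = 1830; area = 915; boundary points = 1 + 1 + 1 + 1 = 4; strictly interior points = area - boundary/2 + 1 = 914; answer 914
Part III: U2 = 914; r = -35; T(2) = 2*(9) + 2*(-35) = -52; iterating: T(2)=-52, T(3)=-86, T(4)=-276, T(5)=-724, T(6)=-2000, T(7)=-5448, T(8)=-14896; answer -14896
Part IV: U3 = -14896; c = -33; cross terms: (-37*-25 - 34*-13)=1367, (34*21 - 31*-25)=1489, (31*0 - -33*21)=693, (-33*-13 - -37*0)=429; twice the area = |3978| = 3978; area = 1989; boundary points = 1 + 1 + 1 + 1 = 4; strictly interior points = area - boundary/2 + 1 = 1988; answer 1988

1988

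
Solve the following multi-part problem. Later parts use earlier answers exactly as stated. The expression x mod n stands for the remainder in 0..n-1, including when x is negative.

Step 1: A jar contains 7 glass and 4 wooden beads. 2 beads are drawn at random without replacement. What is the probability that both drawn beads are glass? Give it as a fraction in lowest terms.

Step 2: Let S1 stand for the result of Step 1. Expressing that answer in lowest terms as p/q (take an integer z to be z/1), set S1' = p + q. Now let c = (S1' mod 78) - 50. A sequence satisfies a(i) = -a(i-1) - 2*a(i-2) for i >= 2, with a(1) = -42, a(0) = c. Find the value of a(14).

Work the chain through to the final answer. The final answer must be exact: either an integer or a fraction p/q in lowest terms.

-3770

Step 1: total draws C(11,2) = 55; favorable C(7,2) = 21; P = 21/55; answer 21/55
Step 2: S1 = 21/55; threaded value p + q = 76; c = 26; a(2) = -1*(-42) - 2*(26) = -10; iterating: a(2)=-10, a(3)=94, a(4)=-74, a(5)=-114, a(6)=262, a(7)=-34, a(8)=-490, a(9)=558, a(10)=422, a(11)=-1538, a(12)=694, a(13)=2382, a(14)=-3770; answer -3770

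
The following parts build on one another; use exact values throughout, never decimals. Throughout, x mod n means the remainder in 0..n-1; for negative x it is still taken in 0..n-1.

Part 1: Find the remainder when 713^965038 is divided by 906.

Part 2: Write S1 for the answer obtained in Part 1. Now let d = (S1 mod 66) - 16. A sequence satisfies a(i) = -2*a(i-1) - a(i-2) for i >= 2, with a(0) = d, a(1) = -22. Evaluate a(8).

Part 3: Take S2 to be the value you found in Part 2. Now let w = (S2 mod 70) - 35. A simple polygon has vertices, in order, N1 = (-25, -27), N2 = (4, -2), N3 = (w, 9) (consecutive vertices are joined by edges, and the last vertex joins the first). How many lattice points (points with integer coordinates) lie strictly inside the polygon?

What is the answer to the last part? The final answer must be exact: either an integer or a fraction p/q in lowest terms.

Part 1: squarings mod 906: 713^1=713, 713^2=103, 713^4=643, 713^8=313, 713^16=121, 713^32=145, 713^64=187, 713^128=541, 713^256=43, 713^512=37, 713^1024=463, 713^2048=553, 713^4096=487, 713^8192=703, 713^16384=439, 713^32768=649, 713^65536=817, 713^131072=673, 713^262144=835, 713^524288=511; 713^965038 = 713^2 * 713^4 * 713^8 * 713^32 * 713^128 * 713^256 * 713^2048 * 713^4096 * 713^8192 * 713^32768 * 713^131072 * 713^262144 * 713^524288 = 49 (mod 906); answer 49
Part 2: S1 = 49; d = 33; a(2) = -2*(-22) - 1*(33) = 11; iterating: a(2)=11, a(3)=0, a(4)=-11, a(5)=22, a(6)=-33, a(7)=44, a(8)=-55; answer -55
Part 3: S2 = -55; w = -20; cross terms: (-25*-2 - 4*-27)=158, (4*9 - -20*-2)=-4, (-20*-27 - -25*9)=765; twice the area = |919| = 919; area = 919/2; boundary points = 1 + 1 + 1 = 3; strictly interior points = area - boundary/2 + 1 = 459; answer 459

459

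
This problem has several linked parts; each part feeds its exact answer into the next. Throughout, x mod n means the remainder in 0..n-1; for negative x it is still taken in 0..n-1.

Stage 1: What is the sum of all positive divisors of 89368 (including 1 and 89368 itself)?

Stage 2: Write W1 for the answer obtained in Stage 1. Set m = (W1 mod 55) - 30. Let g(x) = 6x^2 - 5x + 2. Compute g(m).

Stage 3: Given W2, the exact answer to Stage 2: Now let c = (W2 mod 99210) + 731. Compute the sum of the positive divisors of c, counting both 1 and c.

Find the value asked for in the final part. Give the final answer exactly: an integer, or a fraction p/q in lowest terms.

Stage 1: 89368 = 2^3 * 11171; sigma = (1 + 2 + 4 + 8) * (1 + 11171) = 15 * 11172 = 167580; answer 167580
Stage 2: W1 = 167580; m = 20; 6*(20)^2 - 5*(20)^1 + 2 = (2400) + (-100) + (2) = 2302; answer 2302
Stage 3: W2 = 2302; c = 3033; 3033 = 3^2 * 337; sigma = (1 + 3 + 9) * (1 + 337) = 13 * 338 = 4394; answer 4394

4394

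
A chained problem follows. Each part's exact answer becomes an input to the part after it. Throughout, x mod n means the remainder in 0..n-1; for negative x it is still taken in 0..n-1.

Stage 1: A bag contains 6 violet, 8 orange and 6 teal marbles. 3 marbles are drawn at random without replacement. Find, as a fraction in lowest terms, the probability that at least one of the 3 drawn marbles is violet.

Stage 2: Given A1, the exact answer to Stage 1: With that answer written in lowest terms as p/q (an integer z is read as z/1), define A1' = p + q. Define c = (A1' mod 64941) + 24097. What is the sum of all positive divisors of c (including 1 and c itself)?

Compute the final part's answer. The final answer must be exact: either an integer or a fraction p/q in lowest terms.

65532

Stage 1: total draws C(20,3) = 1140; complement C(14,3) = 364; favorable 1140 - 364 = 776; P = 194/285; answer 194/285
Stage 2: A1 = 194/285; threaded value p + q = 479; c = 24576; 24576 = 2^13 * 3; sigma = (1 + 2 + 4 + 8 + 16 + 32 + 64 + 128 + 256 + 512 + 1024 + 2048 + 4096 + 8192) * (1 + 3) = 16383 * 4 = 65532; answer 65532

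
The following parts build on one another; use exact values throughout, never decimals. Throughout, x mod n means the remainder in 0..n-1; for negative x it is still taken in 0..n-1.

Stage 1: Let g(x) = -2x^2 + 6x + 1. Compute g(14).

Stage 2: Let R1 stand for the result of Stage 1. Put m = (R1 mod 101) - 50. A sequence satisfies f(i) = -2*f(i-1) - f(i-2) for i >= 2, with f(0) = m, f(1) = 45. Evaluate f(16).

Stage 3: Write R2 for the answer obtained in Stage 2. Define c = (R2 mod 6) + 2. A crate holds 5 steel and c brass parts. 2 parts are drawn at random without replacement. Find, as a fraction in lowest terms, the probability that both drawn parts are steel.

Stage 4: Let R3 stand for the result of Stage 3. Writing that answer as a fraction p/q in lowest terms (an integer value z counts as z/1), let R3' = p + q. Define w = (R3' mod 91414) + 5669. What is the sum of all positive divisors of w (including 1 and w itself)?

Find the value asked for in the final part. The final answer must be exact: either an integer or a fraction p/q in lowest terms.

Stage 1: -2*(14)^2 + 6*(14)^1 + 1 = (-392) + (84) + (1) = -307; answer -307
Stage 2: R1 = -307; m = 47; f(2) = -2*(45) - 1*(47) = -137; iterating: f(2)=-137, f(3)=229, f(4)=-321, f(5)=413, f(6)=-505, f(7)=597, f(8)=-689, f(9)=781, f(10)=-873, f(11)=965, f(12)=-1057, f(13)=1149, f(14)=-1241, f(15)=1333, f(16)=-1425; answer -1425
Stage 3: R2 = -1425; c = 5; total draws C(10,2) = 45; favorable C(5,2) = 10; P = 2/9; answer 2/9
Stage 4: R3 = 2/9; threaded value p + q = 11; w = 5680; 5680 = 2^4 * 5 * 71; sigma = (1 + 2 + 4 + 8 + 16) * (1 + 5) * (1 + 71) = 31 * 6 * 72 = 13392; answer 13392

13392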